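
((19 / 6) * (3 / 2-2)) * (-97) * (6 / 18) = 1843 / 36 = 51.19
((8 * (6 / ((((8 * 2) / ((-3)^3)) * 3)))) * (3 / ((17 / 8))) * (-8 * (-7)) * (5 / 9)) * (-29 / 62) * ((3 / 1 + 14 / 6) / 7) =222720 / 527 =422.62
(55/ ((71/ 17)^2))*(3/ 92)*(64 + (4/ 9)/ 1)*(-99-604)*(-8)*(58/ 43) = 751799166800/ 14956647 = 50265.22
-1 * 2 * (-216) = 432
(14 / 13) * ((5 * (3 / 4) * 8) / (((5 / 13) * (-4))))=-21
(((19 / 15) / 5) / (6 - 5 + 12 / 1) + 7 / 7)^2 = 988036 / 950625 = 1.04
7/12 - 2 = -17/12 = -1.42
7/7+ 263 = 264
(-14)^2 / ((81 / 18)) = 392 / 9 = 43.56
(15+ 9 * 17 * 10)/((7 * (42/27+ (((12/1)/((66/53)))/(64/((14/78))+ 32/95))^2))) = 23694791245297920/167074990050647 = 141.82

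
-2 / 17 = -0.12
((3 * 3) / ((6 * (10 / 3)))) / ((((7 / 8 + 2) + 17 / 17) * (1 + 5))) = 3 / 155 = 0.02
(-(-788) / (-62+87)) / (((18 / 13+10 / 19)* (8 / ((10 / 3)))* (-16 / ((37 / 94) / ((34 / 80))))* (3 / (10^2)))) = -45009575 / 3394152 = -13.26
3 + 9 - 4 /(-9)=12.44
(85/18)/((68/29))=145/72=2.01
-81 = -81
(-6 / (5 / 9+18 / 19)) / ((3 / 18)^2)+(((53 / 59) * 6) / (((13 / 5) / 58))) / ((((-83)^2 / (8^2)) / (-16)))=-161.59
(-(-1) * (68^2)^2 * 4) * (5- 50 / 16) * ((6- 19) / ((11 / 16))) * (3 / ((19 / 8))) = -800518717440 / 209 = -3830233097.80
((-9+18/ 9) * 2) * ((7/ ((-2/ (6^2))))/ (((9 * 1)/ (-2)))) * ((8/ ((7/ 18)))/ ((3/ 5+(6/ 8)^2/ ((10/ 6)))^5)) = -939524096/ 84375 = -11135.10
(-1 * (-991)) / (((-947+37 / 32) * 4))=-7928 / 30267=-0.26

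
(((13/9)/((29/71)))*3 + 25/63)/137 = 20108/250299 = 0.08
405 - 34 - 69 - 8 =294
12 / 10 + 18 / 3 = 36 / 5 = 7.20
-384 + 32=-352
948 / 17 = 55.76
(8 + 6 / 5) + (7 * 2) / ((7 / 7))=116 / 5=23.20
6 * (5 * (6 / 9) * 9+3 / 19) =180.95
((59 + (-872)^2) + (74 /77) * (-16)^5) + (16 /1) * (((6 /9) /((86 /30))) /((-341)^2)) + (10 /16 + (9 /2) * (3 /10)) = -346194127136861 /1400023240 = -247277.41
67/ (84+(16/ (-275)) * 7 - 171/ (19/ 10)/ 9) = 18425/ 20238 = 0.91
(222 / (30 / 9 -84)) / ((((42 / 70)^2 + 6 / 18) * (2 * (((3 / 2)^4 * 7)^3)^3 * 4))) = -1986422374400 / 352868172701582839306158153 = -0.00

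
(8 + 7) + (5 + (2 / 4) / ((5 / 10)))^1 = 21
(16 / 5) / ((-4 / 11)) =-8.80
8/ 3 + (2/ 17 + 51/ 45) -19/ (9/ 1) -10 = -6268/ 765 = -8.19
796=796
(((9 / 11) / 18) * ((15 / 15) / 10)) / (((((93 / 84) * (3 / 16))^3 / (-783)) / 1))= -651886592 / 1638505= -397.85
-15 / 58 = -0.26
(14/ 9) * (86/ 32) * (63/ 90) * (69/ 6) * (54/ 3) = 48461/ 80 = 605.76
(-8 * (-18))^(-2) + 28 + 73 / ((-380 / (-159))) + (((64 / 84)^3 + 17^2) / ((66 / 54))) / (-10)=259120599139 / 7432508160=34.86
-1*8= -8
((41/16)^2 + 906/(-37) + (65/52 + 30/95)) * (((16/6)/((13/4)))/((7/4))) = -981083/127946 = -7.67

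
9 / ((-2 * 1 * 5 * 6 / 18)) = -27 / 10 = -2.70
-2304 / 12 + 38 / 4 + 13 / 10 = -906 / 5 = -181.20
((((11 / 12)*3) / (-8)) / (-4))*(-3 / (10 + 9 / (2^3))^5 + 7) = 429971496229 / 714759609472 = 0.60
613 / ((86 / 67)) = 41071 / 86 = 477.57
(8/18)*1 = 4/9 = 0.44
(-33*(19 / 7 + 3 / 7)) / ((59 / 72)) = -52272 / 413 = -126.57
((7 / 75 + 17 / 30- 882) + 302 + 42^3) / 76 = 3675433 / 3800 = 967.22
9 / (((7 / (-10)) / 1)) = -90 / 7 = -12.86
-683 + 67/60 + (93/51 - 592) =-1297501/1020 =-1272.06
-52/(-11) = 52/11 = 4.73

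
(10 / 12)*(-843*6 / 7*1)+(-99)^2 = 64392 / 7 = 9198.86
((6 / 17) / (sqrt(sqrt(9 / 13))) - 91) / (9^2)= -91 / 81 + 2* 13^(1 / 4)* sqrt(3) / 1377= -1.12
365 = 365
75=75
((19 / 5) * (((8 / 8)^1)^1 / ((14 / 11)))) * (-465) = -19437 / 14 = -1388.36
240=240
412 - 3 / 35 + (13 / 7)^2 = 101764 / 245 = 415.36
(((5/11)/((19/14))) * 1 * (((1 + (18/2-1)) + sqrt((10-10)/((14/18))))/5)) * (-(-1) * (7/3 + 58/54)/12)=322/1881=0.17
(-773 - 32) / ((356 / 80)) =-180.90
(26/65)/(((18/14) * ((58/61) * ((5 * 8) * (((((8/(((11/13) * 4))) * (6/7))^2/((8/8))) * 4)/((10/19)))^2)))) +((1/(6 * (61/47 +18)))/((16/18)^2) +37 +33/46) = 1405396248225048862895/37250422595427704832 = 37.73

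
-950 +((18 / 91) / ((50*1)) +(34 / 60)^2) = -77778377 / 81900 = -949.67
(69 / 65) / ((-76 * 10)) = -69 / 49400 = -0.00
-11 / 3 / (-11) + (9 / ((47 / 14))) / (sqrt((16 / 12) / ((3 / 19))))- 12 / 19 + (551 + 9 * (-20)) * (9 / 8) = 189 * sqrt(19) / 893 + 190187 / 456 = 418.00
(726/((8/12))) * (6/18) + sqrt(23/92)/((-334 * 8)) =1939871/5344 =363.00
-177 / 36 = -59 / 12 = -4.92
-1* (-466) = 466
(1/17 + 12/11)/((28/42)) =645/374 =1.72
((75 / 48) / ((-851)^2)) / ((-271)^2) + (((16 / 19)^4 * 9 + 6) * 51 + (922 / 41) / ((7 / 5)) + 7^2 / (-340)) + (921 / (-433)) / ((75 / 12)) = 3235527699372105567945949459 / 5857210220484133421570800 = 552.40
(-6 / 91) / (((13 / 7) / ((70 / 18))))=-70 / 507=-0.14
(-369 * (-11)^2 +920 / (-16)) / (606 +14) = -89413 / 1240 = -72.11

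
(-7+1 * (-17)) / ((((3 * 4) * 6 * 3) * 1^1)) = -1 / 9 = -0.11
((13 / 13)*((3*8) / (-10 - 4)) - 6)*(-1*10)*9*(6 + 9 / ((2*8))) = 4556.25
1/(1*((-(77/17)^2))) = -289/5929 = -0.05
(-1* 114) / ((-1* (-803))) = -114 / 803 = -0.14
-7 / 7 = -1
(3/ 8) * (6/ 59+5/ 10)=213/ 944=0.23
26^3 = 17576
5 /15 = 1 /3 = 0.33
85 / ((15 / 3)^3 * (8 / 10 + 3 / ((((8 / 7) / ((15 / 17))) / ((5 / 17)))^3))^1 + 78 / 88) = 11555137031680 / 14311673995873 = 0.81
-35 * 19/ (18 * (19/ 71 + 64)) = -47215/ 82134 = -0.57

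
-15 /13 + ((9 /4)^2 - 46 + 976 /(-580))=-1320227 /30160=-43.77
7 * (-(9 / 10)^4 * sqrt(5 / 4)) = -45927 * sqrt(5) / 20000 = -5.13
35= 35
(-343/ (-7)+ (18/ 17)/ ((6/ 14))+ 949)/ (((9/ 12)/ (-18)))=-408192/ 17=-24011.29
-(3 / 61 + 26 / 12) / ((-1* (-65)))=-811 / 23790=-0.03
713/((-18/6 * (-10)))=713/30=23.77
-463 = -463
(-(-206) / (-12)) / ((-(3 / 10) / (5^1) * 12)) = 2575 / 108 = 23.84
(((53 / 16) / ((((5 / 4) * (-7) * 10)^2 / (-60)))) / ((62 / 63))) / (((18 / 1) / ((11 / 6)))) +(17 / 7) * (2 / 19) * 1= 0.25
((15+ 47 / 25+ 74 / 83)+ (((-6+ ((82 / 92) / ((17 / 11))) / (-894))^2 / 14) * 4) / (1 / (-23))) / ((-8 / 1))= 33774961712288387 / 1234630041220800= 27.36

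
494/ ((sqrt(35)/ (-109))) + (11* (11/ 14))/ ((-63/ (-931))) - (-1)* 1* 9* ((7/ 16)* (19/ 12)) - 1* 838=-53846* sqrt(35)/ 35 - 405529/ 576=-9805.68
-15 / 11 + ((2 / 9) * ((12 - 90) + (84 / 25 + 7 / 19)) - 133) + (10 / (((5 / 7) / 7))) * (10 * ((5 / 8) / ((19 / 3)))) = -5093551 / 94050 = -54.16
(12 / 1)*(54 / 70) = 324 / 35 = 9.26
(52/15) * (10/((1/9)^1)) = 312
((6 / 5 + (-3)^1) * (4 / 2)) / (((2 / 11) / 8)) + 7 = -151.40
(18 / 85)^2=0.04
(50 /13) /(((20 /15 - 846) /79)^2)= 1404225 /41737514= 0.03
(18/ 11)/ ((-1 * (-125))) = 0.01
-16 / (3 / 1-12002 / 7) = 112 / 11981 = 0.01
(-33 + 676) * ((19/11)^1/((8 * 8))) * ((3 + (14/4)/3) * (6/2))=305425/1408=216.92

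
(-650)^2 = 422500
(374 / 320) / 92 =0.01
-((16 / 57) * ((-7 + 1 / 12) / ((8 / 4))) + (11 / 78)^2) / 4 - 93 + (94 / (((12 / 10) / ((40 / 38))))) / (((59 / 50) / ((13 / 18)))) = -42.29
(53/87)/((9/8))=424/783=0.54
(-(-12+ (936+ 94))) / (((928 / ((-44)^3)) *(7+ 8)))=2709916 / 435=6229.69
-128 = -128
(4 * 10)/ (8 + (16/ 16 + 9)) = 20/ 9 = 2.22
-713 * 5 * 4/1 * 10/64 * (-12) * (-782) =-20908725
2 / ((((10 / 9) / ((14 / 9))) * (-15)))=-14 / 75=-0.19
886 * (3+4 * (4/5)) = 27466/5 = 5493.20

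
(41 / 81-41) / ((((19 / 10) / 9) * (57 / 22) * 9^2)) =-721600 / 789507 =-0.91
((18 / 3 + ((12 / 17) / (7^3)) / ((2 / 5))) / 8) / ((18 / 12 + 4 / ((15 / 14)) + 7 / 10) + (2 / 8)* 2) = 0.12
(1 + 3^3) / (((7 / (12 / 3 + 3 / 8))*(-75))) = -7 / 30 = -0.23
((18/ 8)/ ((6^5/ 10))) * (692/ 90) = 173/ 7776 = 0.02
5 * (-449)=-2245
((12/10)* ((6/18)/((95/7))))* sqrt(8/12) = 0.02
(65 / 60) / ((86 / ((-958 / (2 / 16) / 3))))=-12454 / 387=-32.18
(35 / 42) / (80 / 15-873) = -5 / 5206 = -0.00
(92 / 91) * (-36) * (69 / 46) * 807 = -4009176 / 91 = -44056.88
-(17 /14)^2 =-289 /196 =-1.47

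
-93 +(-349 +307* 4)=786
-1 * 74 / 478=-37 / 239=-0.15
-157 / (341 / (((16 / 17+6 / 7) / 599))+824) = -33598 / 24483157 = -0.00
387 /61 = 6.34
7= 7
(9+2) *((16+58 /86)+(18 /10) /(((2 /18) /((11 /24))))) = 455961 /1720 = 265.09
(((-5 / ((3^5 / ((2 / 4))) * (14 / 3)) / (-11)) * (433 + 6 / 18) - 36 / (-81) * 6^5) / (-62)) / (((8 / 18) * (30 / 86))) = -2780674163 / 7733880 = -359.54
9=9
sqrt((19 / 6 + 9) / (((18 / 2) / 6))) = sqrt(73) / 3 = 2.85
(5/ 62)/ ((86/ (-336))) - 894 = -1192122/ 1333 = -894.32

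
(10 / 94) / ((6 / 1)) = 5 / 282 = 0.02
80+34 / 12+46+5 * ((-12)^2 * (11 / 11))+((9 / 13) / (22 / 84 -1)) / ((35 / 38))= 10250083 / 12090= 847.81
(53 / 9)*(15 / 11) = 8.03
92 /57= 1.61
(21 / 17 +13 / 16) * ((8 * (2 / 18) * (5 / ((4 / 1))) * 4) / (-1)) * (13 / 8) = -36205 / 2448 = -14.79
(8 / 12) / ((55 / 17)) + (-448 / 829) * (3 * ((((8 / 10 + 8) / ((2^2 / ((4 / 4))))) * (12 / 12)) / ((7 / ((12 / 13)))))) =-469934 / 1778205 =-0.26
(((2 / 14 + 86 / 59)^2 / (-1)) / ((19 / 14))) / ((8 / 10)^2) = -10923025 / 3703784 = -2.95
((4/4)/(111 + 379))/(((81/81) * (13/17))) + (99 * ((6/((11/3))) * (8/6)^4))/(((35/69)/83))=106732957/1274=83777.83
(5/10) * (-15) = -15/2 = -7.50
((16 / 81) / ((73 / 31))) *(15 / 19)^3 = 62000 / 1502121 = 0.04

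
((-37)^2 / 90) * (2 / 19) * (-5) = -1369 / 171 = -8.01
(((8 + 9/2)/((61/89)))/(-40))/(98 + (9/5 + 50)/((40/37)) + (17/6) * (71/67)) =-0.00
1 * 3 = 3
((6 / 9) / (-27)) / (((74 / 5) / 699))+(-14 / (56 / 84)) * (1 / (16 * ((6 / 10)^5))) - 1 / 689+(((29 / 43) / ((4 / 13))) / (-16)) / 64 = -6564146646397 / 363692519424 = -18.05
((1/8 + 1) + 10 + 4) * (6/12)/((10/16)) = 121/10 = 12.10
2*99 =198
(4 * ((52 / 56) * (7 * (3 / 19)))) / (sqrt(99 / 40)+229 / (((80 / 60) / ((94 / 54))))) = 151112520 / 11004701333 - 75816 * sqrt(110) / 11004701333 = 0.01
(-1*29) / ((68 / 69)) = -2001 / 68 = -29.43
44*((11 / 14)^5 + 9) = 55016137 / 134456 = 409.18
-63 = -63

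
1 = 1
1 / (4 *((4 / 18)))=9 / 8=1.12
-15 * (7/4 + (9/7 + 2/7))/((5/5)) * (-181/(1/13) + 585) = 616590/7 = 88084.29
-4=-4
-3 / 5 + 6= 27 / 5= 5.40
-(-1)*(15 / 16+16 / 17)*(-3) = -1533 / 272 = -5.64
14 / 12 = 7 / 6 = 1.17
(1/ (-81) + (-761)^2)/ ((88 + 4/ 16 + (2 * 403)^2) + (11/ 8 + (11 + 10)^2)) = 375270400/ 421307973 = 0.89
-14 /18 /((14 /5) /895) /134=-4475 /2412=-1.86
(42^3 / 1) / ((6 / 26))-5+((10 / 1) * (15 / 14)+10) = 2247446 / 7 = 321063.71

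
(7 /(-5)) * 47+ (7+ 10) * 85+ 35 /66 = 1379.73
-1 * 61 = -61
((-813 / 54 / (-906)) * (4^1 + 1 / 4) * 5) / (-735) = -4607 / 9589104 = -0.00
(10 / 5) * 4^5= 2048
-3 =-3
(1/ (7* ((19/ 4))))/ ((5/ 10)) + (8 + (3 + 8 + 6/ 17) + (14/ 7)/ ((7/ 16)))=7747/ 323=23.98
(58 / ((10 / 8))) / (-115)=-232 / 575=-0.40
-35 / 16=-2.19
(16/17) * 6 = 5.65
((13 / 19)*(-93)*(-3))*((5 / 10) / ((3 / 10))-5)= -12090 / 19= -636.32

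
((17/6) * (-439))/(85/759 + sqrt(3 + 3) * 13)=160491815/1168277818 - 18630267513 * sqrt(6)/1168277818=-38.92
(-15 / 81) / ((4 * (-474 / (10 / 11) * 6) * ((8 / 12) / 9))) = 0.00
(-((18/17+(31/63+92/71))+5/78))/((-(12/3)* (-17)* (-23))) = 5754773/3092131224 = 0.00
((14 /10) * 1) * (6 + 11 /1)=119 /5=23.80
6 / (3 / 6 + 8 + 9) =12 / 35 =0.34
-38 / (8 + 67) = -38 / 75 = -0.51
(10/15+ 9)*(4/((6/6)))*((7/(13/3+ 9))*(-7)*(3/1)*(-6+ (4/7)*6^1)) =5481/5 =1096.20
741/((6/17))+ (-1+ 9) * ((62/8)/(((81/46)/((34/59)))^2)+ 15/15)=2114.14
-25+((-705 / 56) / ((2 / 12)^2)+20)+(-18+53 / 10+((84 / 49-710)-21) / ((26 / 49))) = -1679257 / 910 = -1845.34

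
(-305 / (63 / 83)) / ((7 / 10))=-253150 / 441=-574.04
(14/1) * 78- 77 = 1015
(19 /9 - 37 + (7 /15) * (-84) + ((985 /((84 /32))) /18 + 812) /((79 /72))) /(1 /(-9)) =-17045258 /2765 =-6164.65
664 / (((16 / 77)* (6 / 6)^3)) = 6391 / 2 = 3195.50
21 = 21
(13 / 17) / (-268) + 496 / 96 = 70579 / 13668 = 5.16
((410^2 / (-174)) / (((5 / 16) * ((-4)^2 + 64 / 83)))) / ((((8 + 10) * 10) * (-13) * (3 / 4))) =279046 / 2656719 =0.11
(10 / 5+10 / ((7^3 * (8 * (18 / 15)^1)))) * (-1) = -16489 / 8232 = -2.00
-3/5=-0.60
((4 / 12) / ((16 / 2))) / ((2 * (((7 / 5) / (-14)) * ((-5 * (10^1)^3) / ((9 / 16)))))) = 3 / 128000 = 0.00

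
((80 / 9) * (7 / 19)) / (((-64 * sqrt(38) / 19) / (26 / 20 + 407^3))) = -1573113367 * sqrt(38) / 912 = -10633028.58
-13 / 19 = -0.68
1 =1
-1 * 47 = -47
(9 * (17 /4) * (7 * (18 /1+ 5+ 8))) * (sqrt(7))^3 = 232407 * sqrt(7) /4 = 153722.78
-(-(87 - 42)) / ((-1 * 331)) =-45 / 331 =-0.14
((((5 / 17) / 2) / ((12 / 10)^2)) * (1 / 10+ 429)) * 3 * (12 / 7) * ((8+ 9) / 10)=3065 / 8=383.12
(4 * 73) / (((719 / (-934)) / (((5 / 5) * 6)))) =-1636368 / 719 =-2275.89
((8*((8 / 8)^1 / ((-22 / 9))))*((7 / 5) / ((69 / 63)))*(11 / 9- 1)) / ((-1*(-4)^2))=147 / 2530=0.06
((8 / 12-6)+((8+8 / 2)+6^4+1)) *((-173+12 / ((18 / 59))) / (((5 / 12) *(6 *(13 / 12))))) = -12546488 / 195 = -64340.96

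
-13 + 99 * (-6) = -607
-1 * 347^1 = -347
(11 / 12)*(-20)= -55 / 3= -18.33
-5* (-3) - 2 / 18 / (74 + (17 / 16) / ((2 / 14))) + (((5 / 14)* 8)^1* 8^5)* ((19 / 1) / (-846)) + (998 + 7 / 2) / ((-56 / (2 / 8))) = -516592393363 / 246923712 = -2092.11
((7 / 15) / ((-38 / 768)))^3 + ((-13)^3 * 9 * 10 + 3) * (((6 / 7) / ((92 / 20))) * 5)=-25544739018646 / 138037375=-185056.68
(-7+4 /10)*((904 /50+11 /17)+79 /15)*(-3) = 1009536 /2125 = 475.08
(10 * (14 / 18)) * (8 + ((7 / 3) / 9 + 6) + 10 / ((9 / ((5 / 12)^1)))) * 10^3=9275000 / 81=114506.17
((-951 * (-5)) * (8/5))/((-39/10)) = -25360/13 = -1950.77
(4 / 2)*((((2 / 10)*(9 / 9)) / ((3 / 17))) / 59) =34 / 885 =0.04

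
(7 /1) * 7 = 49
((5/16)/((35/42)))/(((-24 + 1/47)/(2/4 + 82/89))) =-1551/69776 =-0.02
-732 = -732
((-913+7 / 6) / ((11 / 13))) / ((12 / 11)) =-71123 / 72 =-987.82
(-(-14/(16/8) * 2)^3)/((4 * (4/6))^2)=3087/8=385.88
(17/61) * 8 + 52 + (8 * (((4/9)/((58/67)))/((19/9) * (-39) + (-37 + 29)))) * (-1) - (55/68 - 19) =7087001033/97797396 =72.47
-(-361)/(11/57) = 20577/11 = 1870.64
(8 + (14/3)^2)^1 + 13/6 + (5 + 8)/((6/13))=541/9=60.11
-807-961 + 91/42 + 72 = -10163/6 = -1693.83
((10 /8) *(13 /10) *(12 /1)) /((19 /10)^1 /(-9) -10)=-1755 /919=-1.91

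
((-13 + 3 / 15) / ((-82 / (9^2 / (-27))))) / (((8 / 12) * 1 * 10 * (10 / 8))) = -288 / 5125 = -0.06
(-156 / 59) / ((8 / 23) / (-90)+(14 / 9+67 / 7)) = -86940 / 365741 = -0.24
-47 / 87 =-0.54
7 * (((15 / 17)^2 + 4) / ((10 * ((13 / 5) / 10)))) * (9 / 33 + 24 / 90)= 860363 / 123981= 6.94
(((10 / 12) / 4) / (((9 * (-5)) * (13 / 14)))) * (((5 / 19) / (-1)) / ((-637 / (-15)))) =25 / 809172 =0.00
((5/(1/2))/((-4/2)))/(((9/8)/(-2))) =80/9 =8.89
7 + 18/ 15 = 8.20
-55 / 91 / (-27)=55 / 2457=0.02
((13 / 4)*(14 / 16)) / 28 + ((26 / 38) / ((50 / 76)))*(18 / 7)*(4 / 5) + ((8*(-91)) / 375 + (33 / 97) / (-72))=1922489 / 6518400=0.29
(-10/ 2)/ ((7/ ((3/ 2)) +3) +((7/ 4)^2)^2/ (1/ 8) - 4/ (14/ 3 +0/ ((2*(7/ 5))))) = -3360/ 54997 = -0.06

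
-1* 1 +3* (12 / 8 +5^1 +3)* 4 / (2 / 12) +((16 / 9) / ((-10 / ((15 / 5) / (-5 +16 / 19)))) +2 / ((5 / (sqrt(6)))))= 2* sqrt(6) / 5 +809507 / 1185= 684.11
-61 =-61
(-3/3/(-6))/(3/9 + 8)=1/50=0.02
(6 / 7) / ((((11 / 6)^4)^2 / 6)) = 0.04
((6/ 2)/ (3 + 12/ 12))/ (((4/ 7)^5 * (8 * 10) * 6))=16807/ 655360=0.03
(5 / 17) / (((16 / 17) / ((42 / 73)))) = 105 / 584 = 0.18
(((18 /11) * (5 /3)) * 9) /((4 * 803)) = 135 /17666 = 0.01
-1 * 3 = -3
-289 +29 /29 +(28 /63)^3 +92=-142820 /729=-195.91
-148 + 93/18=-857/6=-142.83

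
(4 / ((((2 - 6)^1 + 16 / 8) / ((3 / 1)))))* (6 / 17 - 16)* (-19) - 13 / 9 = -273137 / 153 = -1785.21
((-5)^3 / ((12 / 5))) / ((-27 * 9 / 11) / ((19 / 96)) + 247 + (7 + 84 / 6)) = -130625 / 392208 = -0.33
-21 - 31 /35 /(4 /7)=-451 /20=-22.55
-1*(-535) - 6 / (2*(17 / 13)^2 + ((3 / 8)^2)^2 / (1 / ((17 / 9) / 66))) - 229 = 15849193062 / 52093355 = 304.25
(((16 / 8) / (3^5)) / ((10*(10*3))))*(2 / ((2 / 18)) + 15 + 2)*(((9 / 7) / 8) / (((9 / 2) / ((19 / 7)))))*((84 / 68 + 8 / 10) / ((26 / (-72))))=-3287 / 6265350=-0.00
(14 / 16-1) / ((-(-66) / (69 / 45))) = -23 / 7920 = -0.00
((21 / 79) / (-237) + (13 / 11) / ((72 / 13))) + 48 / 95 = 336930431 / 469572840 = 0.72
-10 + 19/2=-1/2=-0.50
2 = 2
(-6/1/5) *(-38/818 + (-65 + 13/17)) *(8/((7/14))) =1234.21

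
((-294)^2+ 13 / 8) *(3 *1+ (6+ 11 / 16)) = 107182655 / 128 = 837364.49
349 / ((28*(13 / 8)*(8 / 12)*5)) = 1047 / 455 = 2.30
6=6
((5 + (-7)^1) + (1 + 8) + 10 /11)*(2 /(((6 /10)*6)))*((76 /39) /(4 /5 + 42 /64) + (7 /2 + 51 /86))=307717840 /12894453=23.86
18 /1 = 18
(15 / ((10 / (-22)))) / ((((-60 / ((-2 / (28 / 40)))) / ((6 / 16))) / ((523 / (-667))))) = 0.46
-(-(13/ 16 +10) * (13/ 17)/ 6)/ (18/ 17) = 2249/ 1728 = 1.30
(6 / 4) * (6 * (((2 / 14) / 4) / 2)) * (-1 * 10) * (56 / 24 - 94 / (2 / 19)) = 10020 / 7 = 1431.43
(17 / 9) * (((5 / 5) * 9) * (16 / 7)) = 272 / 7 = 38.86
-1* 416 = -416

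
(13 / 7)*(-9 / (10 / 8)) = -13.37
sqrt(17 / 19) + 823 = sqrt(323) / 19 + 823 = 823.95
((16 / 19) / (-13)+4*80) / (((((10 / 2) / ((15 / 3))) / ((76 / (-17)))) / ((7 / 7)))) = -316096 / 221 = -1430.30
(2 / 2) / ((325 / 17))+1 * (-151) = -49058 / 325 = -150.95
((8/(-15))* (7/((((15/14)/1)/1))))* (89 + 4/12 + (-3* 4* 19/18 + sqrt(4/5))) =-36064/135 - 1568* sqrt(5)/1125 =-270.26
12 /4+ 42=45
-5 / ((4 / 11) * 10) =-11 / 8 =-1.38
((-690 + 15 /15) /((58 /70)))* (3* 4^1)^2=-3472560 /29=-119743.45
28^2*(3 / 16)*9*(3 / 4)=3969 / 4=992.25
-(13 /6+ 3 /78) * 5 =-430 /39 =-11.03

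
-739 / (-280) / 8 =739 / 2240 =0.33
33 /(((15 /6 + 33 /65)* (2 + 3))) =858 /391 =2.19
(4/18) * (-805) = -178.89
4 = 4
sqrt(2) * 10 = 10 * sqrt(2) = 14.14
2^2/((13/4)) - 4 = -36/13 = -2.77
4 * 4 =16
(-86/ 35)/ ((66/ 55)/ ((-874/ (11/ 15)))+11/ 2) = -375820/ 841071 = -0.45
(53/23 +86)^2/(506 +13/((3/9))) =4124961/288305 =14.31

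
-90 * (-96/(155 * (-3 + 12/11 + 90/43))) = 272448/899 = 303.06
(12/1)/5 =12/5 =2.40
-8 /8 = -1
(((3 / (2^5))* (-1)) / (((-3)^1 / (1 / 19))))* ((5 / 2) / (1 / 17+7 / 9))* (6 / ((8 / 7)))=16065 / 622592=0.03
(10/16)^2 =25/64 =0.39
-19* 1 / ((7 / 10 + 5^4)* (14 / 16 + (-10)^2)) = -1520 / 5049399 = -0.00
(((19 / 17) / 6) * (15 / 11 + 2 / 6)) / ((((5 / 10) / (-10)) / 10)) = -106400 / 1683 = -63.22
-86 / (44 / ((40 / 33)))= -860 / 363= -2.37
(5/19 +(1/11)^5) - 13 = -38974323/3059969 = -12.74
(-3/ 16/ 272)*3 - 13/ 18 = -28369/ 39168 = -0.72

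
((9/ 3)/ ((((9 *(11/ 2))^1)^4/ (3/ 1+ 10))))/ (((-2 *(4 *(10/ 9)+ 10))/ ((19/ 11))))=-76/ 195676965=-0.00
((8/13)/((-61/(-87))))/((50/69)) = 24012/19825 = 1.21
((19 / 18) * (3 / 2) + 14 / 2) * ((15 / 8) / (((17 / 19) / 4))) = 9785 / 136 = 71.95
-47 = -47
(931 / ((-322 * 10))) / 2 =-133 / 920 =-0.14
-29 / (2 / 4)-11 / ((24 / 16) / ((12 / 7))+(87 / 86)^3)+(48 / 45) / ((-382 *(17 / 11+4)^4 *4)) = -768272827158904886 / 12049772282091795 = -63.76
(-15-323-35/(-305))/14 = -24.13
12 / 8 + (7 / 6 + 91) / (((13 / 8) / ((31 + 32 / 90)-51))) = -300427 / 270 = -1112.69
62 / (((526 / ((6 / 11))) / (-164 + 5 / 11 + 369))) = 420360 / 31823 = 13.21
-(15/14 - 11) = 139/14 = 9.93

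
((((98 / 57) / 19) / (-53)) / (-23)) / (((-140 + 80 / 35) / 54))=-3087 / 106054219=-0.00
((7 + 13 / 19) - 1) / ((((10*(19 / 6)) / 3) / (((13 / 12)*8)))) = 9906 / 1805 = 5.49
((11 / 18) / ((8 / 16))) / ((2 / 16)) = 88 / 9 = 9.78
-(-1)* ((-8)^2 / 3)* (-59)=-3776 / 3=-1258.67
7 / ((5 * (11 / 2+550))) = 14 / 5555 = 0.00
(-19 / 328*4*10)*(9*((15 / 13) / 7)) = -12825 / 3731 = -3.44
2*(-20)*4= -160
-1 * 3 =-3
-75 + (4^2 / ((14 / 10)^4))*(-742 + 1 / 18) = -68395675 / 21609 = -3165.15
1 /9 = 0.11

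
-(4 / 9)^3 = -64 / 729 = -0.09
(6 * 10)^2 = 3600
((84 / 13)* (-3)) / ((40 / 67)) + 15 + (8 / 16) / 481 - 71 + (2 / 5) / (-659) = -140213756 / 1584895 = -88.47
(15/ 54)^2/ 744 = 25/ 241056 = 0.00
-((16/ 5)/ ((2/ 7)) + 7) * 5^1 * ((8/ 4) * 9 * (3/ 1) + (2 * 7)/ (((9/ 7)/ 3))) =-23660/ 3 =-7886.67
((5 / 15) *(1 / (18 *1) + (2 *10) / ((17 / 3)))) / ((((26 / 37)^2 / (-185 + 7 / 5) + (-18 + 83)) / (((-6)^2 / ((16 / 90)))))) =121645233 / 32673940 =3.72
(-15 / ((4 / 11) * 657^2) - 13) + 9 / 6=-6618673 / 575532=-11.50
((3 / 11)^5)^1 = 243 / 161051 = 0.00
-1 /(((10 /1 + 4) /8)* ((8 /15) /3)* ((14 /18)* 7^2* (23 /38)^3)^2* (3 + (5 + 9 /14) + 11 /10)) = -0.00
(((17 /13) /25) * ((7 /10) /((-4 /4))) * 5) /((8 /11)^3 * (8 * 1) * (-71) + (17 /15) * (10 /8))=950334 /1126828625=0.00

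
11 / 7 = 1.57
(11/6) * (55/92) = 605/552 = 1.10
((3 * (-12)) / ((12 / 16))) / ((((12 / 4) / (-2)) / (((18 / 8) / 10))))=36 / 5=7.20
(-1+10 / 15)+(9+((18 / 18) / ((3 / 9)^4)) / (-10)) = 17 / 30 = 0.57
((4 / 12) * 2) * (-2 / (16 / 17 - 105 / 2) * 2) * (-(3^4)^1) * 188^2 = -259566336 / 1753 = -148069.79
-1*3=-3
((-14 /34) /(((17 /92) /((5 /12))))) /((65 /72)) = -3864 /3757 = -1.03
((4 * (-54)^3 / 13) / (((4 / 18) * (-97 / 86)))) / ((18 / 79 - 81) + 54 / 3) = -2139620832 / 694811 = -3079.43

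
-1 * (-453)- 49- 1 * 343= 61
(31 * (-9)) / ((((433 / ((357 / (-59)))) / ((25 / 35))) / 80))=5691600 / 25547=222.79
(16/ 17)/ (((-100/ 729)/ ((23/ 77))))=-67068/ 32725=-2.05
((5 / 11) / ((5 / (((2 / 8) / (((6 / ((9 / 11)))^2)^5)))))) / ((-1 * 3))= -19683 / 1168636602822656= -0.00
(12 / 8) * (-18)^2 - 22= 464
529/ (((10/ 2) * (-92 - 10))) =-529/ 510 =-1.04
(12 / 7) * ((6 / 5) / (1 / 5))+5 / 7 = 11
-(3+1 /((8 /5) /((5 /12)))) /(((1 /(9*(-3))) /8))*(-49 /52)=-138033 /208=-663.62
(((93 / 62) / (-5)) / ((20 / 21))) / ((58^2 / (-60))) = 189 / 33640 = 0.01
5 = 5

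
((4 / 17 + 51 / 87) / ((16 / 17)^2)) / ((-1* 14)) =-0.07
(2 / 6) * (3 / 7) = 1 / 7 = 0.14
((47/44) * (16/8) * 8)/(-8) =-47/22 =-2.14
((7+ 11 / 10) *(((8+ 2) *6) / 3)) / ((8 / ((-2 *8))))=-324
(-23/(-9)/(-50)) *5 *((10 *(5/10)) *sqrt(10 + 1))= -23 *sqrt(11)/18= -4.24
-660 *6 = -3960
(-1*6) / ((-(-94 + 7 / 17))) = -102 / 1591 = -0.06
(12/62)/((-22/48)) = -0.42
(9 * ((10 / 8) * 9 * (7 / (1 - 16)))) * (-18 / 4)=1701 / 8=212.62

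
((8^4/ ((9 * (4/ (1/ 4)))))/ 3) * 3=28.44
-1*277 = -277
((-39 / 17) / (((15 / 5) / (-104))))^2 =1827904 / 289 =6324.93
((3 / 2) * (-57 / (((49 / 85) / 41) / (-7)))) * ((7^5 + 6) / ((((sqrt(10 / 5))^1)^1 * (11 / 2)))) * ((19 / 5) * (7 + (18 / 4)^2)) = 4150058325201 * sqrt(2) / 616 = 9527709039.19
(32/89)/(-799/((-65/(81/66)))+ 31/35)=320320/14229053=0.02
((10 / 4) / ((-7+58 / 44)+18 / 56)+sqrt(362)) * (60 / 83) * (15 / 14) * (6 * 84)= -24948000 / 137033+32400 * sqrt(362) / 83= 7245.07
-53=-53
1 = 1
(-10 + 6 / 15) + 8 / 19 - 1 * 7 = -1537 / 95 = -16.18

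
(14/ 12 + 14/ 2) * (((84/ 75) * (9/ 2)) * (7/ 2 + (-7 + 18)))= 29841/ 50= 596.82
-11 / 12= -0.92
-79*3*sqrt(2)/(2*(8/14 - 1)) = 553*sqrt(2)/2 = 391.03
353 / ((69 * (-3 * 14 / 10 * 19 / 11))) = -19415 / 27531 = -0.71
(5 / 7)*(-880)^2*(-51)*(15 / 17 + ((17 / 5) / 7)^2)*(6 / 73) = -64923217920 / 25039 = -2592883.82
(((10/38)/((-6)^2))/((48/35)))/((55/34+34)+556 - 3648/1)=-2975/1705901472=-0.00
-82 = -82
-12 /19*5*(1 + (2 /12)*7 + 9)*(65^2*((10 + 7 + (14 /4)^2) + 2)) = -176921875 /38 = -4655838.82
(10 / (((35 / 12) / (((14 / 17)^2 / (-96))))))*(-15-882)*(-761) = -4778319 / 289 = -16533.98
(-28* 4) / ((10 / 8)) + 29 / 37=-16431 / 185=-88.82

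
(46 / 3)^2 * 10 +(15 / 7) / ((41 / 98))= 2356.23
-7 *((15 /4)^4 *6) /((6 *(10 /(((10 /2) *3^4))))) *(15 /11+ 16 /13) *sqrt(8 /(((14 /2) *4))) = -77746.70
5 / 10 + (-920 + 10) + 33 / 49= -89065 / 98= -908.83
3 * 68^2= 13872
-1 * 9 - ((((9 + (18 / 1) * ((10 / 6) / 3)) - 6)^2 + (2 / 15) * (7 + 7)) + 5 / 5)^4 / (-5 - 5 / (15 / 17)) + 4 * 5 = 2760652404691 / 33750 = 81797108.29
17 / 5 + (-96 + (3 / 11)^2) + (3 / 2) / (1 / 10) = -46903 / 605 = -77.53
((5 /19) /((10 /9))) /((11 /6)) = 27 /209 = 0.13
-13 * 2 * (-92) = 2392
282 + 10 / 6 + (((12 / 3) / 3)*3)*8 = 947 / 3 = 315.67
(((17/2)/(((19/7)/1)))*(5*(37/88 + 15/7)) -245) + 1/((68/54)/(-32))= -13090713/56848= -230.28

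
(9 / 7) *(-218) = -1962 / 7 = -280.29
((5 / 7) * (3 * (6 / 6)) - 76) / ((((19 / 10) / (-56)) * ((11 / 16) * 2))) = 30080 / 19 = 1583.16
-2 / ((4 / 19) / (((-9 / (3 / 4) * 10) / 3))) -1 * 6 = 374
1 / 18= 0.06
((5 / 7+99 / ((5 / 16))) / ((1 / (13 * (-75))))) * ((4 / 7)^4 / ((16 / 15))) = -520088400 / 16807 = -30944.75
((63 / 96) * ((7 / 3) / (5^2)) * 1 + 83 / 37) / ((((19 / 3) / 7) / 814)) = 15757203 / 7600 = 2073.32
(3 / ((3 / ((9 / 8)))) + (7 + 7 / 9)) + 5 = 1001 / 72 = 13.90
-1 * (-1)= 1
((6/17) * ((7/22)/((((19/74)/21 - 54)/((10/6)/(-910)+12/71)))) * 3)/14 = -2158173/28961412194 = -0.00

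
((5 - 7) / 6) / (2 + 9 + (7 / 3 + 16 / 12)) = -1 / 44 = -0.02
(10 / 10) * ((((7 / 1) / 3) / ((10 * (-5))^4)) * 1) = 7 / 18750000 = 0.00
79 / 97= 0.81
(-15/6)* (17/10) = -17/4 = -4.25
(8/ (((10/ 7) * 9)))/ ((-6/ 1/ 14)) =-196/ 135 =-1.45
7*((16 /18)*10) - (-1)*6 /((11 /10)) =6700 /99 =67.68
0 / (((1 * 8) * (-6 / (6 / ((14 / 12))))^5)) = 0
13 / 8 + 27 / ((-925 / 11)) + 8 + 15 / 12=78099 / 7400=10.55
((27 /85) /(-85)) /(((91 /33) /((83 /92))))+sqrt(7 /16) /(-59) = -0.01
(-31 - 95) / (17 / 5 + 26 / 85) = -34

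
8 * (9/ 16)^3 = 729/ 512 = 1.42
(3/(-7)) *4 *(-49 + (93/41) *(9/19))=448008/5453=82.16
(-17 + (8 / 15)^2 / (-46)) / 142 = -0.12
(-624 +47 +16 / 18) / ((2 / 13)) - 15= -67675 / 18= -3759.72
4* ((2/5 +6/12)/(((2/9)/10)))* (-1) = -162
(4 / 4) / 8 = 1 / 8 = 0.12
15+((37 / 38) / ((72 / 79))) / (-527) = 21625157 / 1441872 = 15.00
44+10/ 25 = 222/ 5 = 44.40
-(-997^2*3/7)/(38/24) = 35784324/133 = 269055.07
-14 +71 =57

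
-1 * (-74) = 74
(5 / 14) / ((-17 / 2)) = -5 / 119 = -0.04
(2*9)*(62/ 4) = 279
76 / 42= 38 / 21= 1.81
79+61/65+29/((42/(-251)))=-254903/2730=-93.37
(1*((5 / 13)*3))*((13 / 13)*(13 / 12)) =5 / 4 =1.25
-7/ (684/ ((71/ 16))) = -497/ 10944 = -0.05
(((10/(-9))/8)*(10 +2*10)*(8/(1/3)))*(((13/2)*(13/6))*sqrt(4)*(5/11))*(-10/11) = 422500/363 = 1163.91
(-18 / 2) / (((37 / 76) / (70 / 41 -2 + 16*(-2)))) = 905616 / 1517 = 596.98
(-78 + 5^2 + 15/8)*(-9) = 3681/8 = 460.12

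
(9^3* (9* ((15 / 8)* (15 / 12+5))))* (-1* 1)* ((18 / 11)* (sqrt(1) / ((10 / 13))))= -57572775 / 352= -163559.02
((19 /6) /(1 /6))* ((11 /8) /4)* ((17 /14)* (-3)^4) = 287793 /448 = 642.40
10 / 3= 3.33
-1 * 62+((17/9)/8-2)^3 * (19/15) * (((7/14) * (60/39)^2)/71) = -104322110369/1679476032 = -62.12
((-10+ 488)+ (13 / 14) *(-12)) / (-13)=-3268 / 91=-35.91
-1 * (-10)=10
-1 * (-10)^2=-100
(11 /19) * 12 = 132 /19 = 6.95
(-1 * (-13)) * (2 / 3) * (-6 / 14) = -26 / 7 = -3.71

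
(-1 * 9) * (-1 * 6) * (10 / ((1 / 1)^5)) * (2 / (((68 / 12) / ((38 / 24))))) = 5130 / 17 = 301.76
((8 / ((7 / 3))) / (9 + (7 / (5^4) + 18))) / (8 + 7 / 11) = 16500 / 1122653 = 0.01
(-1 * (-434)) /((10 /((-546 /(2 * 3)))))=-19747 /5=-3949.40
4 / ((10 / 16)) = 32 / 5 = 6.40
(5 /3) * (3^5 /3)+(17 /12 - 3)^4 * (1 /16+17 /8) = 49350995 /331776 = 148.75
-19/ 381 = -0.05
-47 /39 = -1.21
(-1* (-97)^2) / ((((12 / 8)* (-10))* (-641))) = -9409 / 9615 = -0.98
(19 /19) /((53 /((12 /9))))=0.03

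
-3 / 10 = -0.30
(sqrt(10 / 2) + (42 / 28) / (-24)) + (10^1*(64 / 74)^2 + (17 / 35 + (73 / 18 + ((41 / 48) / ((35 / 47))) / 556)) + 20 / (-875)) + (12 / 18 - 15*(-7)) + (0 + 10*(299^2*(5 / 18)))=sqrt(5) + 529519267286949 / 2131259200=248455.95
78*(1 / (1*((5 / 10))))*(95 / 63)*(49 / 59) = 34580 / 177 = 195.37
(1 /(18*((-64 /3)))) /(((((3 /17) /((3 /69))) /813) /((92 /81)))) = -4607 /7776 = -0.59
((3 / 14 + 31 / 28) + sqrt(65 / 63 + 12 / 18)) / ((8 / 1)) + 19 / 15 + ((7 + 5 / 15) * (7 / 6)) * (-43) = -366.29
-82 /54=-41 /27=-1.52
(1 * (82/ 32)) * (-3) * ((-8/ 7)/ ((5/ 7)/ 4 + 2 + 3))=246/ 145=1.70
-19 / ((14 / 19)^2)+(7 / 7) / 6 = -34.83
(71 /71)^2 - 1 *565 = -564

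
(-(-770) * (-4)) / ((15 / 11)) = -6776 / 3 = -2258.67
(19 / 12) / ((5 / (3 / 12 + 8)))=209 / 80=2.61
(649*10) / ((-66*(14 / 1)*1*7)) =-1.00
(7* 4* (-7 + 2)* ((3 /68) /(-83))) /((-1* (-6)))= 35 /2822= 0.01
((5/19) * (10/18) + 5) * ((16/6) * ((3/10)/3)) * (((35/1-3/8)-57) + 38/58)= -443432/14877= -29.81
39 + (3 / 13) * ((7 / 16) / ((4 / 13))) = 2517 / 64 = 39.33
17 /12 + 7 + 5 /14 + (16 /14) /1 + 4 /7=881 /84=10.49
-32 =-32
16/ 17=0.94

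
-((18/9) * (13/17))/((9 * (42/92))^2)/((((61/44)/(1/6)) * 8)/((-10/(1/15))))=7564700/37042677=0.20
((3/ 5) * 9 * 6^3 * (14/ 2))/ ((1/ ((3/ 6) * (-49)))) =-1000188/ 5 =-200037.60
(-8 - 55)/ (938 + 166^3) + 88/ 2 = 67103411/ 1525078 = 44.00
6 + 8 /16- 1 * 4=5 /2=2.50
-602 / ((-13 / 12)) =7224 / 13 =555.69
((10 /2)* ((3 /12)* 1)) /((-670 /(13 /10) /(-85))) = 221 /1072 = 0.21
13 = 13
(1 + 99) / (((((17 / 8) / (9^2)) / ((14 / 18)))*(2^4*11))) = 3150 / 187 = 16.84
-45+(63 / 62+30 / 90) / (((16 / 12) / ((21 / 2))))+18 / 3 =-14073 / 496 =-28.37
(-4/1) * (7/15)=-28/15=-1.87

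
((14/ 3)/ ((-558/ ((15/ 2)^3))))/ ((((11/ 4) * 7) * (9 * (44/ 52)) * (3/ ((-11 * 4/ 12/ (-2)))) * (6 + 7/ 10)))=-8125/ 3701214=-0.00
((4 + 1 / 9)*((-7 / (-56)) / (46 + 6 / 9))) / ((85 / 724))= 6697 / 71400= 0.09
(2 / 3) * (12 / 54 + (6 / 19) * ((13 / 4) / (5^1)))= 731 / 2565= 0.28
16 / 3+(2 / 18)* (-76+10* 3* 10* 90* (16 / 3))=143972 / 9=15996.89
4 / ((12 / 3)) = 1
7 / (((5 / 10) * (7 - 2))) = 14 / 5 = 2.80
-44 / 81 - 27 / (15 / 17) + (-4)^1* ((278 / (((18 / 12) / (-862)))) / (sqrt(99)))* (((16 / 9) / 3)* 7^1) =-12613 / 405 + 214713856* sqrt(11) / 2673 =266383.11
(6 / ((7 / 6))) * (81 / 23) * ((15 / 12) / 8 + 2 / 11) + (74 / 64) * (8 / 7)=105473 / 14168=7.44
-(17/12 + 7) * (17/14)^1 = -1717/168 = -10.22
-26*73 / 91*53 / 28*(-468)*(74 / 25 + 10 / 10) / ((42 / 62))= 926168958 / 8575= 108008.04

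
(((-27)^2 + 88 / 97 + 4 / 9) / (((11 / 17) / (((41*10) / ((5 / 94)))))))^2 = 6980295121596989682064 / 92217609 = 75693733521078.28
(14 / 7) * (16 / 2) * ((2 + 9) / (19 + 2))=176 / 21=8.38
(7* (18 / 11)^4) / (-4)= -183708 / 14641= -12.55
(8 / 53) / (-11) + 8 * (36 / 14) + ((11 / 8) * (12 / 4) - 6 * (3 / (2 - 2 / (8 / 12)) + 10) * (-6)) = 9033137 / 32648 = 276.68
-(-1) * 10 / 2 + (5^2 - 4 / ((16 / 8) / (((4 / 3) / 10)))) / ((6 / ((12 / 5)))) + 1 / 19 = 21298 / 1425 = 14.95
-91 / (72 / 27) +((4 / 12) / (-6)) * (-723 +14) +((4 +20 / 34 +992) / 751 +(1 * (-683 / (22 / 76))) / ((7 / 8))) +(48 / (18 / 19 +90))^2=-3426733727363 / 1274044464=-2689.65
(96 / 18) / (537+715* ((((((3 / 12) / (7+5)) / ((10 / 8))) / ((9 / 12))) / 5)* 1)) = 60 / 6077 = 0.01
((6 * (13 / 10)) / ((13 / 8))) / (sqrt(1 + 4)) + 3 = 24 * sqrt(5) / 25 + 3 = 5.15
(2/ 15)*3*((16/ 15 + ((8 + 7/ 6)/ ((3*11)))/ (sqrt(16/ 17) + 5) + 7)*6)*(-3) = -598118/ 10225 + 8*sqrt(17)/ 409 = -58.42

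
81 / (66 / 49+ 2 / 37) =146853 / 2540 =57.82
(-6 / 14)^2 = 9 / 49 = 0.18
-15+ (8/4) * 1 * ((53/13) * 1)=-89/13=-6.85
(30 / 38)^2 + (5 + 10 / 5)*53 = 134156 / 361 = 371.62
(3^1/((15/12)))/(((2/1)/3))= 18/5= 3.60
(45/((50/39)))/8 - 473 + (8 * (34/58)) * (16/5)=-210473/464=-453.61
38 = 38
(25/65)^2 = 0.15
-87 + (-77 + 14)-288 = -438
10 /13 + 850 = 11060 /13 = 850.77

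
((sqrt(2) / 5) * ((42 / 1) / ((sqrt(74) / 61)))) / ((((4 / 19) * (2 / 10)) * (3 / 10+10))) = 194.24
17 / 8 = 2.12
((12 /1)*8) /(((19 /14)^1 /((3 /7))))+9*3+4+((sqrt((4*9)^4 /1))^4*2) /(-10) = -53601088235839 /95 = -564221981429.88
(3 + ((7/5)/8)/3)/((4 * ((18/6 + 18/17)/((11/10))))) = 68629/331200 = 0.21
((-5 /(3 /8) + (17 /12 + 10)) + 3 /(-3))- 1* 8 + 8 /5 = -559 /60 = -9.32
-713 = -713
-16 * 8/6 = -64/3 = -21.33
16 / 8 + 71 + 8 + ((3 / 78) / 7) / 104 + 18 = 1873873 / 18928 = 99.00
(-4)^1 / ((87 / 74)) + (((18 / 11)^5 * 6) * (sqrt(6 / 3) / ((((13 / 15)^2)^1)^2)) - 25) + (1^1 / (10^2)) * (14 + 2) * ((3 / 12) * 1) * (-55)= -13312 / 435 + 573956280000 * sqrt(2) / 4599777611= 145.86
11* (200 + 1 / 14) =30811 / 14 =2200.79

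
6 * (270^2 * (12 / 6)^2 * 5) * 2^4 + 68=139968068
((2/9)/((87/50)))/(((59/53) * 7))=5300/323379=0.02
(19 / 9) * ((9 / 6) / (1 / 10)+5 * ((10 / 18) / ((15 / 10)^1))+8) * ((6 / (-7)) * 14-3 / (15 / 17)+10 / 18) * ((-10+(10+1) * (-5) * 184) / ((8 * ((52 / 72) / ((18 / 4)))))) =2156761079 / 351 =6144618.46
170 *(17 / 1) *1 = 2890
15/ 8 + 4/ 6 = 2.54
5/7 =0.71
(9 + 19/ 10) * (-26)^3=-957892/ 5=-191578.40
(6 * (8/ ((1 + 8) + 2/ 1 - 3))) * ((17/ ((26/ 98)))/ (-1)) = -4998/ 13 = -384.46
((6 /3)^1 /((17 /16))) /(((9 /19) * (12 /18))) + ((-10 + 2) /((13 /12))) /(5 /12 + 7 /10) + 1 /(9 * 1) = -72121 /133263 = -0.54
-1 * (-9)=9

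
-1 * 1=-1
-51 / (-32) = 51 / 32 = 1.59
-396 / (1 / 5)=-1980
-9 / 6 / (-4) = 3 / 8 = 0.38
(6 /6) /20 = 1 /20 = 0.05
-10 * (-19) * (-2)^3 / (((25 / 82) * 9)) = -24928 / 45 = -553.96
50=50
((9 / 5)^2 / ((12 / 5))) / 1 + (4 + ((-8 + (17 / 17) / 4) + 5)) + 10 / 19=297 / 95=3.13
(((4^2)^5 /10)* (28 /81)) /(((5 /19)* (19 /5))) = 14680064 /405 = 36247.07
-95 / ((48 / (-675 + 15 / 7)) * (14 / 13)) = 1236.58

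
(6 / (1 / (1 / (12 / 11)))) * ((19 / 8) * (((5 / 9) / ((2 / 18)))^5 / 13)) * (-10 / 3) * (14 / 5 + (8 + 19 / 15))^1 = -118215625 / 936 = -126298.74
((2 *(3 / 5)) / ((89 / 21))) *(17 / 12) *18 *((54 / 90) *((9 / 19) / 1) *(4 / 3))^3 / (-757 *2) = -74952864 / 288819629375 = -0.00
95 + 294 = 389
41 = 41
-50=-50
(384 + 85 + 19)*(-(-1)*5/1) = 2440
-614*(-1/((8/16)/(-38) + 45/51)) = 793288/1123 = 706.40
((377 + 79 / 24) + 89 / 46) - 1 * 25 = 197189 / 552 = 357.23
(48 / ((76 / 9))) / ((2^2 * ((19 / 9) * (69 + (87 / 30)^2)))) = 24300 / 2794501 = 0.01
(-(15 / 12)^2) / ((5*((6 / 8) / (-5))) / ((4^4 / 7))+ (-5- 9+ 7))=1600 / 7189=0.22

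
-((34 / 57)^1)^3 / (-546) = 0.00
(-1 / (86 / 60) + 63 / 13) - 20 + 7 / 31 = -270778 / 17329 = -15.63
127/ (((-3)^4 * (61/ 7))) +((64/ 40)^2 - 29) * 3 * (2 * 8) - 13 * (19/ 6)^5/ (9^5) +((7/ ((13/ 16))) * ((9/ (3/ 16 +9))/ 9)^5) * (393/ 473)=-220490846536426438138385081/ 173750273134226477488800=-1269.01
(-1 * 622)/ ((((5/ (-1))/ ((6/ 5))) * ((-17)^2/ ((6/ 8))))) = 2799/ 7225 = 0.39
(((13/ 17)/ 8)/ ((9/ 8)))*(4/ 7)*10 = 520/ 1071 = 0.49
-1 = -1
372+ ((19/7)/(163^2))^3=2393110136675643223/6433091765257087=372.00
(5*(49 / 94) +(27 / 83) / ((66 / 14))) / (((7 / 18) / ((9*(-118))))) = -313511958 / 42911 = -7306.10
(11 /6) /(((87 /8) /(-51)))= -8.60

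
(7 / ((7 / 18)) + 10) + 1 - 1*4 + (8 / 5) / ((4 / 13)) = 151 / 5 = 30.20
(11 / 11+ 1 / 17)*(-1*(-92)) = 1656 / 17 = 97.41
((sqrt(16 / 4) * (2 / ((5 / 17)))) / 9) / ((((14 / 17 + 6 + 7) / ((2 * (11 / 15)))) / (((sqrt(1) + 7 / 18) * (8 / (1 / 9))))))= 101728 / 6345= 16.03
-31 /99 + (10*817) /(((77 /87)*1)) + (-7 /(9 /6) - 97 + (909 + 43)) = 6986174 /693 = 10081.06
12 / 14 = 6 / 7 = 0.86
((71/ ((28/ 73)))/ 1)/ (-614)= -0.30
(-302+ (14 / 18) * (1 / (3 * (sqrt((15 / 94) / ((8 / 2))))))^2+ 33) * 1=-324203 / 1215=-266.83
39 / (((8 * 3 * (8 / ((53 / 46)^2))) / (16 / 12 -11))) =-1058993 / 406272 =-2.61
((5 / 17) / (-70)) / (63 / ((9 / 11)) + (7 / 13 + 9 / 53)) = -689 / 12742758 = -0.00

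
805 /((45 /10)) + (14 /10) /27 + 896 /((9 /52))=723037 /135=5355.83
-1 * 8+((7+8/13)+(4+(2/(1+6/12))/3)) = 475/117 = 4.06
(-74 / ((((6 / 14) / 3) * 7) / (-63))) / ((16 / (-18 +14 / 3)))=-3885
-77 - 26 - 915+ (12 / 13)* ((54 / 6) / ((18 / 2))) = -13222 / 13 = -1017.08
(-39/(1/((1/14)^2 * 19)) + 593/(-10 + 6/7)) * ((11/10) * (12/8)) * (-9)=12786147/12544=1019.30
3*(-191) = -573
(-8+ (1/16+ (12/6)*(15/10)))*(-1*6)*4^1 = 118.50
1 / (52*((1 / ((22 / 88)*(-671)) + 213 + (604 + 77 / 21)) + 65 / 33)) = 671 / 28703220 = 0.00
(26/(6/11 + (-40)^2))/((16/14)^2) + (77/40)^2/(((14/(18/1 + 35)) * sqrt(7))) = 7007/563392 + 6413 * sqrt(7)/3200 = 5.31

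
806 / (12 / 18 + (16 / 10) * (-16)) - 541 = -107212 / 187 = -573.33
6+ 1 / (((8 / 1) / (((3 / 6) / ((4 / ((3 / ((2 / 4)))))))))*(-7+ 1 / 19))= 5.99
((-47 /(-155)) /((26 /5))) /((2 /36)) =423 /403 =1.05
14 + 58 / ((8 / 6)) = 115 / 2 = 57.50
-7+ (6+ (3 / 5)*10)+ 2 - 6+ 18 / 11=29 / 11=2.64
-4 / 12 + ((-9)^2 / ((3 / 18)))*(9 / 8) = 6557 / 12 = 546.42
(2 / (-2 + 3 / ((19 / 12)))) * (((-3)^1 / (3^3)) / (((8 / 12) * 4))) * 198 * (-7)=-4389 / 4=-1097.25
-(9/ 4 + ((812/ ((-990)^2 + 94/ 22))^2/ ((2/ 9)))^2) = -2.25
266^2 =70756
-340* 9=-3060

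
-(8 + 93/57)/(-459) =61/2907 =0.02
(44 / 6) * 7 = 154 / 3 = 51.33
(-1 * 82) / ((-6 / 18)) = 246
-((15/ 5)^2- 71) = 62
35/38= 0.92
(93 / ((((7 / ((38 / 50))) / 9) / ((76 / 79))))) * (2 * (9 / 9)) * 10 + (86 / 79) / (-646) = 1561545871 / 893095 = 1748.47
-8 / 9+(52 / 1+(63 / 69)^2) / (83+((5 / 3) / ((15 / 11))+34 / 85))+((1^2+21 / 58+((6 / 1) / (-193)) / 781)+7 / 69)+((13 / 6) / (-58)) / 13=94788486331025 / 79250399829216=1.20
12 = 12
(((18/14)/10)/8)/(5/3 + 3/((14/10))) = 27/6400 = 0.00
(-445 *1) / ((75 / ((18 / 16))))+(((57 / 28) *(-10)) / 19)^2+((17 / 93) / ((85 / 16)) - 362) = -66986557 / 182280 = -367.49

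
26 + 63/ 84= 107/ 4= 26.75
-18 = -18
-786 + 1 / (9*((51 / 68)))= -21218 / 27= -785.85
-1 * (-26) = 26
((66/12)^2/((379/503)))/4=60863/6064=10.04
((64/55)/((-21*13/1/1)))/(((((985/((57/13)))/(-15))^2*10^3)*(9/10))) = -17328/820659965125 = -0.00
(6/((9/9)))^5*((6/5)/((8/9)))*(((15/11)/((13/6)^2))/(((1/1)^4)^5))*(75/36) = 11809800/1859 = 6352.77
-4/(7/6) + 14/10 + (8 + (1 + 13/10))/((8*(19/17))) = -9327/10640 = -0.88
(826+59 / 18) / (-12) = -14927 / 216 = -69.11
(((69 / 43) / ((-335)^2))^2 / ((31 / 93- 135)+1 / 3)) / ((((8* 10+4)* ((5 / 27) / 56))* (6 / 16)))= -685584 / 46923585499334375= -0.00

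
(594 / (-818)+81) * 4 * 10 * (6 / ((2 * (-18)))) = -218880 / 409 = -535.16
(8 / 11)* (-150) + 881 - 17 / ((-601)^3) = 1843241572478 / 2387899811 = 771.91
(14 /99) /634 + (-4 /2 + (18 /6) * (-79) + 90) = -4676060 /31383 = -149.00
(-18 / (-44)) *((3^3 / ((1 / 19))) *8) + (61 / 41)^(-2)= 68737919 / 40931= 1679.36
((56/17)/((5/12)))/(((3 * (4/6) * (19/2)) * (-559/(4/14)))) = -192/902785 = -0.00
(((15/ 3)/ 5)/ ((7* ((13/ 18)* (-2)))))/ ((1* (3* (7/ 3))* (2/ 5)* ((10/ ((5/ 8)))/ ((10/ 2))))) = -225/ 20384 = -0.01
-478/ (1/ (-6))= 2868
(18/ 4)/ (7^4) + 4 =19217/ 4802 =4.00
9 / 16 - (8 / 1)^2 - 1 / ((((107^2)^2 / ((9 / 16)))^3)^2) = -5398543684271253902630525236455438252497769186737536900081 / 85100196008216810287771826387474888709324440382069538816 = -63.44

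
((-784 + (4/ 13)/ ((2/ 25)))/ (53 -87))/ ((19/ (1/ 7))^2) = 5071/ 3909269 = 0.00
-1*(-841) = 841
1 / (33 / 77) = 2.33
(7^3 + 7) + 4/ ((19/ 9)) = 351.89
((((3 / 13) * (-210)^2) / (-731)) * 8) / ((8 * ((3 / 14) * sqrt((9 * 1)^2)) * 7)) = -9800 / 9503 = -1.03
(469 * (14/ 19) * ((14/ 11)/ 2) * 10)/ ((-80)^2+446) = 32830/ 102201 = 0.32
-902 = -902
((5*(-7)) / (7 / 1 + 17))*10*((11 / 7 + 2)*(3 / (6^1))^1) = -625 / 24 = -26.04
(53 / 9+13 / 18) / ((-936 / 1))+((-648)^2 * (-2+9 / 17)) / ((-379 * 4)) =44215124483 / 108551664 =407.32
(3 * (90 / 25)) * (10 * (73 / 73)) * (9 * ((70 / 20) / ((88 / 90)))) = 76545 / 22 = 3479.32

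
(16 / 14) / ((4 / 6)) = 12 / 7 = 1.71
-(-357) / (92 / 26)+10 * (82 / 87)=441487 / 4002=110.32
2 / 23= 0.09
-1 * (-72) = 72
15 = 15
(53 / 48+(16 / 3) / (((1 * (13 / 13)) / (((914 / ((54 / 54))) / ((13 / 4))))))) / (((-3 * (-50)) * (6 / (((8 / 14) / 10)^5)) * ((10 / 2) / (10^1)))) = 7493 / 3687035625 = 0.00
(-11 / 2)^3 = -1331 / 8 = -166.38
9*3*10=270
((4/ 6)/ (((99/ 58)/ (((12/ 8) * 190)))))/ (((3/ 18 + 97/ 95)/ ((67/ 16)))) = 17535575/ 44682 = 392.45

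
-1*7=-7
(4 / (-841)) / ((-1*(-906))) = -2 / 380973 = -0.00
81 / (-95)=-81 / 95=-0.85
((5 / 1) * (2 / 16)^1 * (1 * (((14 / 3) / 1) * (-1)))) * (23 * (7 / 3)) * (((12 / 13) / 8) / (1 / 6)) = -5635 / 52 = -108.37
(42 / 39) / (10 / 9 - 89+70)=-18 / 299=-0.06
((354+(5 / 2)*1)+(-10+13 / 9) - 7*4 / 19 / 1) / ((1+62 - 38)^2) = 118493 / 213750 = 0.55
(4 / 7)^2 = 16 / 49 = 0.33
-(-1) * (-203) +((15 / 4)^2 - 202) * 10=-16659 / 8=-2082.38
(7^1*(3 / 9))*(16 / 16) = 7 / 3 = 2.33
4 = 4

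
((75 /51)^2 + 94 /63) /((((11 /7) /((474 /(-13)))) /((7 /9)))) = -65.95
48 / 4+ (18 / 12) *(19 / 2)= 105 / 4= 26.25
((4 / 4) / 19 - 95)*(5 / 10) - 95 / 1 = -142.47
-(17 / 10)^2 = -289 / 100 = -2.89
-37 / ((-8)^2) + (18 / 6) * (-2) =-6.58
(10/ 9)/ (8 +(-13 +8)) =0.37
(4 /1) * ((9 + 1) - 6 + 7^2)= 212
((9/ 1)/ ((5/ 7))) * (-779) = -49077/ 5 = -9815.40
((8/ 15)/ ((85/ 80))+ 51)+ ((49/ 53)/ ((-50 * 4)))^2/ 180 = 17707486600817/ 343821600000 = 51.50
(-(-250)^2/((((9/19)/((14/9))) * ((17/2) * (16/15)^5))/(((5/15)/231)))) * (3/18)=-927734375/220594176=-4.21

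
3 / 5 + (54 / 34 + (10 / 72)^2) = 243181 / 110160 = 2.21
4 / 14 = 2 / 7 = 0.29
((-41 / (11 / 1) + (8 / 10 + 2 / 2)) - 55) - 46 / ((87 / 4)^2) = -23739019 / 416295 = -57.02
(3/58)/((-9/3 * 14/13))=-13/812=-0.02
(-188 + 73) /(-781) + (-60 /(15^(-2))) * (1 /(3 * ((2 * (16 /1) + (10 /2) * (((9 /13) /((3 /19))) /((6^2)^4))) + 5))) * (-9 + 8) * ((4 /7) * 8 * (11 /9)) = 14093911810285 /20735986579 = 679.68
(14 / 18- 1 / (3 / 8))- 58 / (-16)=125 / 72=1.74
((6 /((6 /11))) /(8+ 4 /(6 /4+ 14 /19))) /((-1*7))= -935 /5824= -0.16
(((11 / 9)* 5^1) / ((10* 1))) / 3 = 11 / 54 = 0.20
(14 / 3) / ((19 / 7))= 98 / 57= 1.72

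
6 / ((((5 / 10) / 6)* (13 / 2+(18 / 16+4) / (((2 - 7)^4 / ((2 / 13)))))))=2340000 / 211291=11.07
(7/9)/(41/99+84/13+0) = 1001/8849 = 0.11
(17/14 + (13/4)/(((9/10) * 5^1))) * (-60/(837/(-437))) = 1066280/17577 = 60.66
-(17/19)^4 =-83521/130321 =-0.64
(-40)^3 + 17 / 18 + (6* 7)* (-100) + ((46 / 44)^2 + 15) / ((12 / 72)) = -74163620 / 1089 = -68102.50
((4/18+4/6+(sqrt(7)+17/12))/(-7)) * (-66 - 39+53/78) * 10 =3376855/9828+40685 * sqrt(7)/273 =737.89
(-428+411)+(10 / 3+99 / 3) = 58 / 3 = 19.33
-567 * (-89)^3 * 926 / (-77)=-52876904814 / 11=-4806991346.73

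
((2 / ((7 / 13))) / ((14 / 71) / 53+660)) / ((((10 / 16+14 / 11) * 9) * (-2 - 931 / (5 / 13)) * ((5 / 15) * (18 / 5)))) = -53810900 / 474767081306343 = -0.00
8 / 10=4 / 5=0.80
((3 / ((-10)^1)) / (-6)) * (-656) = -164 / 5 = -32.80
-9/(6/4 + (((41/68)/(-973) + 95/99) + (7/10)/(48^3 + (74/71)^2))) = -82164485685161880/22449004668463183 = -3.66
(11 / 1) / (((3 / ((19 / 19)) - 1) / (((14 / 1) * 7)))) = 539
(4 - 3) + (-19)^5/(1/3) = -7428296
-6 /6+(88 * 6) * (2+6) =4223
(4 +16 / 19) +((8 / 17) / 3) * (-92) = -9292 / 969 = -9.59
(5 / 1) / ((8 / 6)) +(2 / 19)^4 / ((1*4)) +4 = 4039967 / 521284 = 7.75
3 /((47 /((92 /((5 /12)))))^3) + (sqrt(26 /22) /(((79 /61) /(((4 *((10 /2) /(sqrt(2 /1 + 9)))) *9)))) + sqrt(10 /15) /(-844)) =-sqrt(6) /2532 + 10980 *sqrt(13) /869 + 4036718592 /12977875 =356.60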